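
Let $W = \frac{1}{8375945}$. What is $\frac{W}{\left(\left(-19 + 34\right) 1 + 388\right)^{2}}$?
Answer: $\frac{1}{1360328851505} \approx 7.3512 \cdot 10^{-13}$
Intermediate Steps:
$W = \frac{1}{8375945} \approx 1.1939 \cdot 10^{-7}$
$\frac{W}{\left(\left(-19 + 34\right) 1 + 388\right)^{2}} = \frac{1}{8375945 \left(\left(-19 + 34\right) 1 + 388\right)^{2}} = \frac{1}{8375945 \left(15 \cdot 1 + 388\right)^{2}} = \frac{1}{8375945 \left(15 + 388\right)^{2}} = \frac{1}{8375945 \cdot 403^{2}} = \frac{1}{8375945 \cdot 162409} = \frac{1}{8375945} \cdot \frac{1}{162409} = \frac{1}{1360328851505}$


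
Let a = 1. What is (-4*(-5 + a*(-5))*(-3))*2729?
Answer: -327480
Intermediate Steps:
(-4*(-5 + a*(-5))*(-3))*2729 = (-4*(-5 + 1*(-5))*(-3))*2729 = (-4*(-5 - 5)*(-3))*2729 = (-4*(-10)*(-3))*2729 = (40*(-3))*2729 = -120*2729 = -327480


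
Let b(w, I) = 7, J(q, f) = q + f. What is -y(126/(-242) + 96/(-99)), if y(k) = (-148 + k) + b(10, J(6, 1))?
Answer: 51724/363 ≈ 142.49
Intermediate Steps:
J(q, f) = f + q
y(k) = -141 + k (y(k) = (-148 + k) + 7 = -141 + k)
-y(126/(-242) + 96/(-99)) = -(-141 + (126/(-242) + 96/(-99))) = -(-141 + (126*(-1/242) + 96*(-1/99))) = -(-141 + (-63/121 - 32/33)) = -(-141 - 541/363) = -1*(-51724/363) = 51724/363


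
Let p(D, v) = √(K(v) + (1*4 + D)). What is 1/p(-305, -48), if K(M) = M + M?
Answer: -I*√397/397 ≈ -0.050189*I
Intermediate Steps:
K(M) = 2*M
p(D, v) = √(4 + D + 2*v) (p(D, v) = √(2*v + (1*4 + D)) = √(2*v + (4 + D)) = √(4 + D + 2*v))
1/p(-305, -48) = 1/(√(4 - 305 + 2*(-48))) = 1/(√(4 - 305 - 96)) = 1/(√(-397)) = 1/(I*√397) = -I*√397/397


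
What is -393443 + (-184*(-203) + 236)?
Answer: -355855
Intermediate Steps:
-393443 + (-184*(-203) + 236) = -393443 + (37352 + 236) = -393443 + 37588 = -355855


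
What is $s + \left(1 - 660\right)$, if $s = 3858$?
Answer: $3199$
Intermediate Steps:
$s + \left(1 - 660\right) = 3858 + \left(1 - 660\right) = 3858 - 659 = 3199$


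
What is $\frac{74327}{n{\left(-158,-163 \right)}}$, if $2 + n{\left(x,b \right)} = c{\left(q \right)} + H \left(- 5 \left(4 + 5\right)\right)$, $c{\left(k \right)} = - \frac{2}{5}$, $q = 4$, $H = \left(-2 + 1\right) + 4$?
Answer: $- \frac{371635}{687} \approx -540.95$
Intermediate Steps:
$H = 3$ ($H = -1 + 4 = 3$)
$c{\left(k \right)} = - \frac{2}{5}$ ($c{\left(k \right)} = \left(-2\right) \frac{1}{5} = - \frac{2}{5}$)
$n{\left(x,b \right)} = - \frac{687}{5}$ ($n{\left(x,b \right)} = -2 + \left(- \frac{2}{5} + 3 \left(- 5 \left(4 + 5\right)\right)\right) = -2 + \left(- \frac{2}{5} + 3 \left(\left(-5\right) 9\right)\right) = -2 + \left(- \frac{2}{5} + 3 \left(-45\right)\right) = -2 - \frac{677}{5} = - \frac{687}{5}$)
$\frac{74327}{n{\left(-158,-163 \right)}} = \frac{74327}{- \frac{687}{5}} = 74327 \left(- \frac{5}{687}\right) = - \frac{371635}{687}$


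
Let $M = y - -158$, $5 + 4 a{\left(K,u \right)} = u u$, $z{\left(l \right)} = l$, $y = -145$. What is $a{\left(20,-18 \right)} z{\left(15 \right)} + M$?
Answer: $\frac{4837}{4} \approx 1209.3$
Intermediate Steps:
$a{\left(K,u \right)} = - \frac{5}{4} + \frac{u^{2}}{4}$ ($a{\left(K,u \right)} = - \frac{5}{4} + \frac{u u}{4} = - \frac{5}{4} + \frac{u^{2}}{4}$)
$M = 13$ ($M = -145 - -158 = -145 + 158 = 13$)
$a{\left(20,-18 \right)} z{\left(15 \right)} + M = \left(- \frac{5}{4} + \frac{\left(-18\right)^{2}}{4}\right) 15 + 13 = \left(- \frac{5}{4} + \frac{1}{4} \cdot 324\right) 15 + 13 = \left(- \frac{5}{4} + 81\right) 15 + 13 = \frac{319}{4} \cdot 15 + 13 = \frac{4785}{4} + 13 = \frac{4837}{4}$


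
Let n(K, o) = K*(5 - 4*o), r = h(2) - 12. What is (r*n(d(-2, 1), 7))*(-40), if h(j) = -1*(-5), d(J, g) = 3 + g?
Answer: -25760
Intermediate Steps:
h(j) = 5
r = -7 (r = 5 - 12 = -7)
(r*n(d(-2, 1), 7))*(-40) = -7*(3 + 1)*(5 - 4*7)*(-40) = -28*(5 - 28)*(-40) = -28*(-23)*(-40) = -7*(-92)*(-40) = 644*(-40) = -25760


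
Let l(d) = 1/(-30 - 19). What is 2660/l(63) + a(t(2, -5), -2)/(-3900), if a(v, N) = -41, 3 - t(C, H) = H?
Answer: -508325959/3900 ≈ -1.3034e+5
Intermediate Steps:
l(d) = -1/49 (l(d) = 1/(-49) = -1/49)
t(C, H) = 3 - H
2660/l(63) + a(t(2, -5), -2)/(-3900) = 2660/(-1/49) - 41/(-3900) = 2660*(-49) - 41*(-1/3900) = -130340 + 41/3900 = -508325959/3900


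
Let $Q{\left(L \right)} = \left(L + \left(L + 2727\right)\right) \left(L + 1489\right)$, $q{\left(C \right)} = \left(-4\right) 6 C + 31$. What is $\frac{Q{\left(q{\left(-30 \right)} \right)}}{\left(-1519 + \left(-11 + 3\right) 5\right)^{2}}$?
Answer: $\frac{9472960}{2430481} \approx 3.8976$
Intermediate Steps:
$q{\left(C \right)} = 31 - 24 C$ ($q{\left(C \right)} = - 24 C + 31 = 31 - 24 C$)
$Q{\left(L \right)} = \left(1489 + L\right) \left(2727 + 2 L\right)$ ($Q{\left(L \right)} = \left(L + \left(2727 + L\right)\right) \left(1489 + L\right) = \left(2727 + 2 L\right) \left(1489 + L\right) = \left(1489 + L\right) \left(2727 + 2 L\right)$)
$\frac{Q{\left(q{\left(-30 \right)} \right)}}{\left(-1519 + \left(-11 + 3\right) 5\right)^{2}} = \frac{4060503 + 2 \left(31 - -720\right)^{2} + 5705 \left(31 - -720\right)}{\left(-1519 + \left(-11 + 3\right) 5\right)^{2}} = \frac{4060503 + 2 \left(31 + 720\right)^{2} + 5705 \left(31 + 720\right)}{\left(-1519 - 40\right)^{2}} = \frac{4060503 + 2 \cdot 751^{2} + 5705 \cdot 751}{\left(-1519 - 40\right)^{2}} = \frac{4060503 + 2 \cdot 564001 + 4284455}{\left(-1559\right)^{2}} = \frac{4060503 + 1128002 + 4284455}{2430481} = 9472960 \cdot \frac{1}{2430481} = \frac{9472960}{2430481}$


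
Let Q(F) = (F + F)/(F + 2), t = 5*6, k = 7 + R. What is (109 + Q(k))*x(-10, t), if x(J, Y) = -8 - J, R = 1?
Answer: 1106/5 ≈ 221.20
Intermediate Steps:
k = 8 (k = 7 + 1 = 8)
t = 30
Q(F) = 2*F/(2 + F) (Q(F) = (2*F)/(2 + F) = 2*F/(2 + F))
(109 + Q(k))*x(-10, t) = (109 + 2*8/(2 + 8))*(-8 - 1*(-10)) = (109 + 2*8/10)*(-8 + 10) = (109 + 2*8*(⅒))*2 = (109 + 8/5)*2 = (553/5)*2 = 1106/5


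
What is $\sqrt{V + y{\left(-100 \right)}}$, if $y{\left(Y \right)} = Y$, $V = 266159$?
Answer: $\sqrt{266059} \approx 515.81$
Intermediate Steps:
$\sqrt{V + y{\left(-100 \right)}} = \sqrt{266159 - 100} = \sqrt{266059}$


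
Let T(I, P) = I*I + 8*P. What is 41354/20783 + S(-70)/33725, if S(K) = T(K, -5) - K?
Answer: 299424768/140181335 ≈ 2.1360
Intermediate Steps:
T(I, P) = I**2 + 8*P
S(K) = -40 + K**2 - K (S(K) = (K**2 + 8*(-5)) - K = (K**2 - 40) - K = (-40 + K**2) - K = -40 + K**2 - K)
41354/20783 + S(-70)/33725 = 41354/20783 + (-40 + (-70)**2 - 1*(-70))/33725 = 41354*(1/20783) + (-40 + 4900 + 70)*(1/33725) = 41354/20783 + 4930*(1/33725) = 41354/20783 + 986/6745 = 299424768/140181335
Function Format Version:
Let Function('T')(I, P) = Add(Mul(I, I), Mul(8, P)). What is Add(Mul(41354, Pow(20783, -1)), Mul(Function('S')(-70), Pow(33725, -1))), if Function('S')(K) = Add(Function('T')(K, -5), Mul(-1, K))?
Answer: Rational(299424768, 140181335) ≈ 2.1360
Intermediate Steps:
Function('T')(I, P) = Add(Pow(I, 2), Mul(8, P))
Function('S')(K) = Add(-40, Pow(K, 2), Mul(-1, K)) (Function('S')(K) = Add(Add(Pow(K, 2), Mul(8, -5)), Mul(-1, K)) = Add(Add(Pow(K, 2), -40), Mul(-1, K)) = Add(Add(-40, Pow(K, 2)), Mul(-1, K)) = Add(-40, Pow(K, 2), Mul(-1, K)))
Add(Mul(41354, Pow(20783, -1)), Mul(Function('S')(-70), Pow(33725, -1))) = Add(Mul(41354, Pow(20783, -1)), Mul(Add(-40, Pow(-70, 2), Mul(-1, -70)), Pow(33725, -1))) = Add(Mul(41354, Rational(1, 20783)), Mul(Add(-40, 4900, 70), Rational(1, 33725))) = Add(Rational(41354, 20783), Mul(4930, Rational(1, 33725))) = Add(Rational(41354, 20783), Rational(986, 6745)) = Rational(299424768, 140181335)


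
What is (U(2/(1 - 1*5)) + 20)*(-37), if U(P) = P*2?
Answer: -703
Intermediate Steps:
U(P) = 2*P
(U(2/(1 - 1*5)) + 20)*(-37) = (2*(2/(1 - 1*5)) + 20)*(-37) = (2*(2/(1 - 5)) + 20)*(-37) = (2*(2/(-4)) + 20)*(-37) = (2*(2*(-¼)) + 20)*(-37) = (2*(-½) + 20)*(-37) = (-1 + 20)*(-37) = 19*(-37) = -703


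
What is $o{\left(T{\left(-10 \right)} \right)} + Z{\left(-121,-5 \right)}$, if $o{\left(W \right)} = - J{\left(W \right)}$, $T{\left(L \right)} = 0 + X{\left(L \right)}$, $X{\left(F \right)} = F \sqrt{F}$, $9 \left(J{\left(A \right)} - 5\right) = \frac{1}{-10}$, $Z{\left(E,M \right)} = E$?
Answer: $- \frac{11339}{90} \approx -125.99$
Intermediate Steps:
$J{\left(A \right)} = \frac{449}{90}$ ($J{\left(A \right)} = 5 + \frac{1}{9 \left(-10\right)} = 5 + \frac{1}{9} \left(- \frac{1}{10}\right) = 5 - \frac{1}{90} = \frac{449}{90}$)
$X{\left(F \right)} = F^{\frac{3}{2}}$
$T{\left(L \right)} = L^{\frac{3}{2}}$ ($T{\left(L \right)} = 0 + L^{\frac{3}{2}} = L^{\frac{3}{2}}$)
$o{\left(W \right)} = - \frac{449}{90}$ ($o{\left(W \right)} = \left(-1\right) \frac{449}{90} = - \frac{449}{90}$)
$o{\left(T{\left(-10 \right)} \right)} + Z{\left(-121,-5 \right)} = - \frac{449}{90} - 121 = - \frac{11339}{90}$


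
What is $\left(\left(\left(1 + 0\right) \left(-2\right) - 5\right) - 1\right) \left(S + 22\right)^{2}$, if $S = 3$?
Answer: $-5000$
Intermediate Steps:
$\left(\left(\left(1 + 0\right) \left(-2\right) - 5\right) - 1\right) \left(S + 22\right)^{2} = \left(\left(\left(1 + 0\right) \left(-2\right) - 5\right) - 1\right) \left(3 + 22\right)^{2} = \left(\left(1 \left(-2\right) - 5\right) - 1\right) 25^{2} = \left(\left(-2 - 5\right) - 1\right) 625 = \left(-7 - 1\right) 625 = \left(-8\right) 625 = -5000$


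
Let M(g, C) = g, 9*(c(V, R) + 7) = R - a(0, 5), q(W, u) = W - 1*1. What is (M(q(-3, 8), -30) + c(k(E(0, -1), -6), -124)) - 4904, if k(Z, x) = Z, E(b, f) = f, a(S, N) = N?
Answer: -14788/3 ≈ -4929.3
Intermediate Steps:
q(W, u) = -1 + W (q(W, u) = W - 1 = -1 + W)
c(V, R) = -68/9 + R/9 (c(V, R) = -7 + (R - 1*5)/9 = -7 + (R - 5)/9 = -7 + (-5 + R)/9 = -7 + (-5/9 + R/9) = -68/9 + R/9)
(M(q(-3, 8), -30) + c(k(E(0, -1), -6), -124)) - 4904 = ((-1 - 3) + (-68/9 + (⅑)*(-124))) - 4904 = (-4 + (-68/9 - 124/9)) - 4904 = (-4 - 64/3) - 4904 = -76/3 - 4904 = -14788/3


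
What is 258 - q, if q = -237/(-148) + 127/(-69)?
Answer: 2637139/10212 ≈ 258.24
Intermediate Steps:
q = -2443/10212 (q = -237*(-1/148) + 127*(-1/69) = 237/148 - 127/69 = -2443/10212 ≈ -0.23923)
258 - q = 258 - 1*(-2443/10212) = 258 + 2443/10212 = 2637139/10212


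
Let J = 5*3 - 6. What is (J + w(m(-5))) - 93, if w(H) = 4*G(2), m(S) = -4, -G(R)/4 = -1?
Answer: -68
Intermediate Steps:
G(R) = 4 (G(R) = -4*(-1) = 4)
J = 9 (J = 15 - 6 = 9)
w(H) = 16 (w(H) = 4*4 = 16)
(J + w(m(-5))) - 93 = (9 + 16) - 93 = 25 - 93 = -68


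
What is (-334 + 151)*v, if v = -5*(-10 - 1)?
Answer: -10065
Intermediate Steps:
v = 55 (v = -5*(-11) = 55)
(-334 + 151)*v = (-334 + 151)*55 = -183*55 = -10065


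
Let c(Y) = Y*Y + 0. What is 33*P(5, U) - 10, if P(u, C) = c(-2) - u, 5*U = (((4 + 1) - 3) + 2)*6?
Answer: -43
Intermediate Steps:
c(Y) = Y**2 (c(Y) = Y**2 + 0 = Y**2)
U = 24/5 (U = ((((4 + 1) - 3) + 2)*6)/5 = (((5 - 3) + 2)*6)/5 = ((2 + 2)*6)/5 = (4*6)/5 = (1/5)*24 = 24/5 ≈ 4.8000)
P(u, C) = 4 - u (P(u, C) = (-2)**2 - u = 4 - u)
33*P(5, U) - 10 = 33*(4 - 1*5) - 10 = 33*(4 - 5) - 10 = 33*(-1) - 10 = -33 - 10 = -43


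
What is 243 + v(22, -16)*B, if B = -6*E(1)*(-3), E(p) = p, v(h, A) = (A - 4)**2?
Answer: 7443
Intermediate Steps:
v(h, A) = (-4 + A)**2
B = 18 (B = -6*1*(-3) = -6*(-3) = 18)
243 + v(22, -16)*B = 243 + (-4 - 16)**2*18 = 243 + (-20)**2*18 = 243 + 400*18 = 243 + 7200 = 7443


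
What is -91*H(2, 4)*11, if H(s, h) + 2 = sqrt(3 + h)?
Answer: 2002 - 1001*sqrt(7) ≈ -646.40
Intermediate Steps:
H(s, h) = -2 + sqrt(3 + h)
-91*H(2, 4)*11 = -91*(-2 + sqrt(3 + 4))*11 = -91*(-2 + sqrt(7))*11 = -13*(-14 + 7*sqrt(7))*11 = (182 - 91*sqrt(7))*11 = 2002 - 1001*sqrt(7)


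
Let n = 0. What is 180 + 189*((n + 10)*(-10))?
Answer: -18720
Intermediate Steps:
180 + 189*((n + 10)*(-10)) = 180 + 189*((0 + 10)*(-10)) = 180 + 189*(10*(-10)) = 180 + 189*(-100) = 180 - 18900 = -18720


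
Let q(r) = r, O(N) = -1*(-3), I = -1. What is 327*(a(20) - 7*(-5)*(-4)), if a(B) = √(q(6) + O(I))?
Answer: -44799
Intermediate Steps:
O(N) = 3
a(B) = 3 (a(B) = √(6 + 3) = √9 = 3)
327*(a(20) - 7*(-5)*(-4)) = 327*(3 - 7*(-5)*(-4)) = 327*(3 + 35*(-4)) = 327*(3 - 140) = 327*(-137) = -44799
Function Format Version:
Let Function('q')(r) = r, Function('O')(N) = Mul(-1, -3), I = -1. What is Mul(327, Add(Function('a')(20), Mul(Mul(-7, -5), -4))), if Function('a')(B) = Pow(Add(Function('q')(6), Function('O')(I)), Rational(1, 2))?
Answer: -44799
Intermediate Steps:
Function('O')(N) = 3
Function('a')(B) = 3 (Function('a')(B) = Pow(Add(6, 3), Rational(1, 2)) = Pow(9, Rational(1, 2)) = 3)
Mul(327, Add(Function('a')(20), Mul(Mul(-7, -5), -4))) = Mul(327, Add(3, Mul(Mul(-7, -5), -4))) = Mul(327, Add(3, Mul(35, -4))) = Mul(327, Add(3, -140)) = Mul(327, -137) = -44799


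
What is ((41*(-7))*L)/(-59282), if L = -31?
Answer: -8897/59282 ≈ -0.15008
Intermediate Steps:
((41*(-7))*L)/(-59282) = ((41*(-7))*(-31))/(-59282) = -287*(-31)*(-1/59282) = 8897*(-1/59282) = -8897/59282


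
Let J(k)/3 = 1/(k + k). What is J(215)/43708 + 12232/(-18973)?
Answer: -229893533161/356586910120 ≈ -0.64471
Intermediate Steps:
J(k) = 3/(2*k) (J(k) = 3/(k + k) = 3/((2*k)) = 3*(1/(2*k)) = 3/(2*k))
J(215)/43708 + 12232/(-18973) = ((3/2)/215)/43708 + 12232/(-18973) = ((3/2)*(1/215))*(1/43708) + 12232*(-1/18973) = (3/430)*(1/43708) - 12232/18973 = 3/18794440 - 12232/18973 = -229893533161/356586910120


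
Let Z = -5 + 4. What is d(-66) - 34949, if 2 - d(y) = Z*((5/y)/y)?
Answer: -152229127/4356 ≈ -34947.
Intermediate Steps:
Z = -1
d(y) = 2 + 5/y² (d(y) = 2 - (-1)*(5/y)/y = 2 - (-1)*5/y² = 2 - (-5)/y² = 2 + 5/y²)
d(-66) - 34949 = (2 + 5/(-66)²) - 34949 = (2 + 5*(1/4356)) - 34949 = (2 + 5/4356) - 34949 = 8717/4356 - 34949 = -152229127/4356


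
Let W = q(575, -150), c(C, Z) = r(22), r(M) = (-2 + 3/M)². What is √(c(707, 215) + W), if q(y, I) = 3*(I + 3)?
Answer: I*√211763/22 ≈ 20.917*I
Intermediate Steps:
c(C, Z) = 1681/484 (c(C, Z) = (-3 + 2*22)²/22² = (-3 + 44)²/484 = (1/484)*41² = (1/484)*1681 = 1681/484)
q(y, I) = 9 + 3*I (q(y, I) = 3*(3 + I) = 9 + 3*I)
W = -441 (W = 9 + 3*(-150) = 9 - 450 = -441)
√(c(707, 215) + W) = √(1681/484 - 441) = √(-211763/484) = I*√211763/22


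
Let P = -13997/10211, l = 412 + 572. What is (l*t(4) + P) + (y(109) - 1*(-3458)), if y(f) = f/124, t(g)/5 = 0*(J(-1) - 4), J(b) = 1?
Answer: 4377772483/1266164 ≈ 3457.5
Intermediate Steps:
l = 984
t(g) = 0 (t(g) = 5*(0*(1 - 4)) = 5*(0*(-3)) = 5*0 = 0)
P = -13997/10211 (P = -13997*1/10211 = -13997/10211 ≈ -1.3708)
y(f) = f/124 (y(f) = f*(1/124) = f/124)
(l*t(4) + P) + (y(109) - 1*(-3458)) = (984*0 - 13997/10211) + ((1/124)*109 - 1*(-3458)) = (0 - 13997/10211) + (109/124 + 3458) = -13997/10211 + 428901/124 = 4377772483/1266164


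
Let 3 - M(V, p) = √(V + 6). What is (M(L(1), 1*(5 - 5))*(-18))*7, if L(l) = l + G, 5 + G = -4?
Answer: -378 + 126*I*√2 ≈ -378.0 + 178.19*I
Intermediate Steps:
G = -9 (G = -5 - 4 = -9)
L(l) = -9 + l (L(l) = l - 9 = -9 + l)
M(V, p) = 3 - √(6 + V) (M(V, p) = 3 - √(V + 6) = 3 - √(6 + V))
(M(L(1), 1*(5 - 5))*(-18))*7 = ((3 - √(6 + (-9 + 1)))*(-18))*7 = ((3 - √(6 - 8))*(-18))*7 = ((3 - √(-2))*(-18))*7 = ((3 - I*√2)*(-18))*7 = (-54 + 18*I*√2)*7 = -378 + 126*I*√2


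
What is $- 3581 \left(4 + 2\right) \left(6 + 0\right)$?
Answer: $-128916$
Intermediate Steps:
$- 3581 \left(4 + 2\right) \left(6 + 0\right) = - 3581 \cdot 6 \cdot 6 = \left(-3581\right) 36 = -128916$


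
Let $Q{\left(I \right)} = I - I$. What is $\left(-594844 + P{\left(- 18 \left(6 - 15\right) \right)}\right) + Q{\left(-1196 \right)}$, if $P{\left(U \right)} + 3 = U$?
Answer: $-594685$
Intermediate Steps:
$P{\left(U \right)} = -3 + U$
$Q{\left(I \right)} = 0$
$\left(-594844 + P{\left(- 18 \left(6 - 15\right) \right)}\right) + Q{\left(-1196 \right)} = \left(-594844 - \left(3 + 18 \left(6 - 15\right)\right)\right) + 0 = \left(-594844 - -159\right) + 0 = \left(-594844 + \left(-3 + 162\right)\right) + 0 = \left(-594844 + 159\right) + 0 = -594685 + 0 = -594685$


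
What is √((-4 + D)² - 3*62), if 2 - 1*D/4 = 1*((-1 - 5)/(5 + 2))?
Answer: I*√6410/7 ≈ 11.438*I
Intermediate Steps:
D = 80/7 (D = 8 - 4*(-1 - 5)/(5 + 2) = 8 - 4*(-6/7) = 8 + 24/7 = 80/7 ≈ 11.429)
√((-4 + D)² - 3*62) = √((-4 + 80/7)² - 3*62) = √((52/7)² - 186) = √(2704/49 - 186) = √(-6410/49) = I*√6410/7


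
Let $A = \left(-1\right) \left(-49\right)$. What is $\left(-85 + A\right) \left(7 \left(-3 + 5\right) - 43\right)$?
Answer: $1044$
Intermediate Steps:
$A = 49$
$\left(-85 + A\right) \left(7 \left(-3 + 5\right) - 43\right) = \left(-85 + 49\right) \left(7 \left(-3 + 5\right) - 43\right) = - 36 \left(7 \cdot 2 - 43\right) = - 36 \left(14 - 43\right) = \left(-36\right) \left(-29\right) = 1044$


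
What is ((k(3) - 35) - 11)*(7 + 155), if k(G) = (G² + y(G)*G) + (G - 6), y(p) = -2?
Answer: -7452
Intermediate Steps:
k(G) = -6 + G² - G (k(G) = (G² - 2*G) + (G - 6) = (G² - 2*G) + (-6 + G) = -6 + G² - G)
((k(3) - 35) - 11)*(7 + 155) = (((-6 + 3² - 1*3) - 35) - 11)*(7 + 155) = (((-6 + 9 - 3) - 35) - 11)*162 = ((0 - 35) - 11)*162 = (-35 - 11)*162 = -46*162 = -7452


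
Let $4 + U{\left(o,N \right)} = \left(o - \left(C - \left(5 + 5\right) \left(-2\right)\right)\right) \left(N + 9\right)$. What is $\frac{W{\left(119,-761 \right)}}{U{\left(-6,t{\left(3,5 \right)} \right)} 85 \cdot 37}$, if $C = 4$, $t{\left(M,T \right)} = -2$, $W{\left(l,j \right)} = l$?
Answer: $- \frac{7}{39590} \approx -0.00017681$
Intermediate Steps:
$U{\left(o,N \right)} = -4 + \left(-24 + o\right) \left(9 + N\right)$ ($U{\left(o,N \right)} = -4 + \left(o + \left(\left(5 + 5\right) \left(-2\right) - 4\right)\right) \left(N + 9\right) = -4 + \left(o + \left(10 \left(-2\right) - 4\right)\right) \left(9 + N\right) = -4 + \left(o - 24\right) \left(9 + N\right) = -4 + \left(-24 + o\right) \left(9 + N\right)$)
$\frac{W{\left(119,-761 \right)}}{U{\left(-6,t{\left(3,5 \right)} \right)} 85 \cdot 37} = \frac{119}{\left(-220 - -48 + 9 \left(-6\right) - -12\right) 85 \cdot 37} = \frac{119}{\left(-220 + 48 - 54 + 12\right) 85 \cdot 37} = \frac{119}{\left(-214\right) 85 \cdot 37} = \frac{119}{\left(-18190\right) 37} = \frac{119}{-673030} = 119 \left(- \frac{1}{673030}\right) = - \frac{7}{39590}$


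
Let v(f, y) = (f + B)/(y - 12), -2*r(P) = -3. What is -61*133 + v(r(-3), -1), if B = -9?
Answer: -210923/26 ≈ -8112.4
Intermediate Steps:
r(P) = 3/2 (r(P) = -1/2*(-3) = 3/2)
v(f, y) = (-9 + f)/(-12 + y) (v(f, y) = (f - 9)/(y - 12) = (-9 + f)/(-12 + y))
-61*133 + v(r(-3), -1) = -61*133 + (-9 + 3/2)/(-12 - 1) = -8113 - 15/2/(-13) = -8113 - 1/13*(-15/2) = -8113 + 15/26 = -210923/26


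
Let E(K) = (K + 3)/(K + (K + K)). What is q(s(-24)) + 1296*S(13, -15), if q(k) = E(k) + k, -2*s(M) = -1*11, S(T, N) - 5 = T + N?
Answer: 257005/66 ≈ 3894.0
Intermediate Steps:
S(T, N) = 5 + N + T (S(T, N) = 5 + (T + N) = 5 + (N + T) = 5 + N + T)
s(M) = 11/2 (s(M) = -(-1)*11/2 = -½*(-11) = 11/2)
E(K) = (3 + K)/(3*K) (E(K) = (3 + K)/(K + 2*K) = (3 + K)/((3*K)) = (3 + K)*(1/(3*K)) = (3 + K)/(3*K))
q(k) = k + (3 + k)/(3*k) (q(k) = (3 + k)/(3*k) + k = k + (3 + k)/(3*k))
q(s(-24)) + 1296*S(13, -15) = (⅓ + 11/2 + 1/(11/2)) + 1296*(5 - 15 + 13) = (⅓ + 11/2 + 2/11) + 1296*3 = 397/66 + 3888 = 257005/66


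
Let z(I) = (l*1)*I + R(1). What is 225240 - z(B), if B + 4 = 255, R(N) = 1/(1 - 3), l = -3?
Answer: 451987/2 ≈ 2.2599e+5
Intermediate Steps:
R(N) = -1/2 (R(N) = 1/(-2) = -1/2)
B = 251 (B = -4 + 255 = 251)
z(I) = -1/2 - 3*I (z(I) = (-3*1)*I - 1/2 = -3*I - 1/2 = -1/2 - 3*I)
225240 - z(B) = 225240 - (-1/2 - 3*251) = 225240 - (-1/2 - 753) = 225240 - 1*(-1507/2) = 225240 + 1507/2 = 451987/2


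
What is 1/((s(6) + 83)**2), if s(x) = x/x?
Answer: 1/7056 ≈ 0.00014172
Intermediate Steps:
s(x) = 1
1/((s(6) + 83)**2) = 1/((1 + 83)**2) = 1/(84**2) = 1/7056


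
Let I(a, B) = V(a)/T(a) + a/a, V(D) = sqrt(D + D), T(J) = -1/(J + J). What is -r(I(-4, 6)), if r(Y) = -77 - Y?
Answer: 78 + 16*I*sqrt(2) ≈ 78.0 + 22.627*I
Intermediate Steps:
T(J) = -1/(2*J)
V(D) = sqrt(2)*sqrt(D) (V(D) = sqrt(2*D) = sqrt(2)*sqrt(D))
I(a, B) = 1 - 2*sqrt(2)*a**(3/2) (I(a, B) = (sqrt(2)*sqrt(a))/((-1/(2*a))) + a/a = (sqrt(2)*sqrt(a))*(-2*a) + 1 = -2*sqrt(2)*a**(3/2) + 1 = 1 - 2*sqrt(2)*a**(3/2))
-r(I(-4, 6)) = -(-77 - (1 - 2*sqrt(2)*(-4)**(3/2))) = -(-77 - (1 - 2*sqrt(2)*(-8*I))) = -(-77 - (1 + 16*I*sqrt(2))) = -(-77 + (-1 - 16*I*sqrt(2))) = -(-78 - 16*I*sqrt(2)) = 78 + 16*I*sqrt(2)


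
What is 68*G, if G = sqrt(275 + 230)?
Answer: 68*sqrt(505) ≈ 1528.1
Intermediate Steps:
G = sqrt(505) ≈ 22.472
68*G = 68*sqrt(505)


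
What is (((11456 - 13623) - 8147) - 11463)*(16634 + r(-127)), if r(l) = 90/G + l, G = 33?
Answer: -3954855639/11 ≈ -3.5953e+8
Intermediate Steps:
r(l) = 30/11 + l (r(l) = 90/33 + l = 90*(1/33) + l = 30/11 + l)
(((11456 - 13623) - 8147) - 11463)*(16634 + r(-127)) = (((11456 - 13623) - 8147) - 11463)*(16634 + (30/11 - 127)) = ((-2167 - 8147) - 11463)*(16634 - 1367/11) = (-10314 - 11463)*(181607/11) = -21777*181607/11 = -3954855639/11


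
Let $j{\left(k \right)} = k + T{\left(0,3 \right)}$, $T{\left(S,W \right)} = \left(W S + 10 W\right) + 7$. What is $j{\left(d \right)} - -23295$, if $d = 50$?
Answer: $23382$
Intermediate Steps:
$T{\left(S,W \right)} = 7 + 10 W + S W$ ($T{\left(S,W \right)} = \left(S W + 10 W\right) + 7 = \left(10 W + S W\right) + 7 = 7 + 10 W + S W$)
$j{\left(k \right)} = 37 + k$ ($j{\left(k \right)} = k + \left(7 + 10 \cdot 3 + 0 \cdot 3\right) = k + \left(7 + 30 + 0\right) = k + 37 = 37 + k$)
$j{\left(d \right)} - -23295 = \left(37 + 50\right) - -23295 = 87 + 23295 = 23382$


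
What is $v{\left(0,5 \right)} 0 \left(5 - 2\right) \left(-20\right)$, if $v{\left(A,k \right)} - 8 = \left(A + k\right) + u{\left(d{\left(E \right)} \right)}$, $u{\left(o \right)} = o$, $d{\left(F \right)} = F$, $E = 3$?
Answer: $0$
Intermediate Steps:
$v{\left(A,k \right)} = 11 + A + k$ ($v{\left(A,k \right)} = 8 + \left(\left(A + k\right) + 3\right) = 8 + \left(3 + A + k\right) = 11 + A + k$)
$v{\left(0,5 \right)} 0 \left(5 - 2\right) \left(-20\right) = \left(11 + 0 + 5\right) 0 \left(5 - 2\right) \left(-20\right) = 16 \cdot 0 \cdot 3 \left(-20\right) = 16 \cdot 0 \left(-20\right) = 0 \left(-20\right) = 0$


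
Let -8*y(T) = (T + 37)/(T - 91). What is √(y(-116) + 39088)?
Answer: √2977563854/276 ≈ 197.71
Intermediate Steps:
y(T) = -(37 + T)/(8*(-91 + T)) (y(T) = -(T + 37)/(8*(T - 91)) = -(37 + T)/(8*(-91 + T)))
√(y(-116) + 39088) = √((-37 - 1*(-116))/(8*(-91 - 116)) + 39088) = √((⅛)*(-37 + 116)/(-207) + 39088) = √((⅛)*(-1/207)*79 + 39088) = √(-79/1656 + 39088) = √(64729649/1656) = √2977563854/276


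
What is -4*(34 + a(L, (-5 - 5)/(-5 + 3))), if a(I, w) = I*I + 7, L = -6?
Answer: -308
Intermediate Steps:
a(I, w) = 7 + I**2 (a(I, w) = I**2 + 7 = 7 + I**2)
-4*(34 + a(L, (-5 - 5)/(-5 + 3))) = -4*(34 + (7 + (-6)**2)) = -4*(34 + (7 + 36)) = -4*(34 + 43) = -4*77 = -308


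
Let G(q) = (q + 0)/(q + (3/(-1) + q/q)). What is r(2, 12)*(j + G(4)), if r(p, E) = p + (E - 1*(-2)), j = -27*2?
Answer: -832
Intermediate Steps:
j = -54
G(q) = q/(-2 + q) (G(q) = q/(q + (3*(-1) + 1)) = q/(q + (-3 + 1)) = q/(q - 2) = q/(-2 + q))
r(p, E) = 2 + E + p (r(p, E) = p + (E + 2) = p + (2 + E) = 2 + E + p)
r(2, 12)*(j + G(4)) = (2 + 12 + 2)*(-54 + 4/(-2 + 4)) = 16*(-54 + 4/2) = 16*(-54 + 4*(½)) = 16*(-54 + 2) = 16*(-52) = -832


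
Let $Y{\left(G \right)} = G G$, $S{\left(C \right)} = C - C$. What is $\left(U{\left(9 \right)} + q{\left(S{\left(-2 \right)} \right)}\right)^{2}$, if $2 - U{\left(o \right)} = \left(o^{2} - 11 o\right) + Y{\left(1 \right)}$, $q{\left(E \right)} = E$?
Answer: $361$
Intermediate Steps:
$S{\left(C \right)} = 0$
$Y{\left(G \right)} = G^{2}$
$U{\left(o \right)} = 1 - o^{2} + 11 o$ ($U{\left(o \right)} = 2 - \left(\left(o^{2} - 11 o\right) + 1^{2}\right) = 2 - \left(\left(o^{2} - 11 o\right) + 1\right) = 2 - \left(1 + o^{2} - 11 o\right) = 1 - o^{2} + 11 o$)
$\left(U{\left(9 \right)} + q{\left(S{\left(-2 \right)} \right)}\right)^{2} = \left(\left(1 - 9^{2} + 11 \cdot 9\right) + 0\right)^{2} = \left(\left(1 - 81 + 99\right) + 0\right)^{2} = \left(19 + 0\right)^{2} = 19^{2} = 361$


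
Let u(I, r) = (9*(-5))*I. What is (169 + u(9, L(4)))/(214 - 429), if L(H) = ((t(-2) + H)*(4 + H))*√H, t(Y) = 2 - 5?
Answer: 236/215 ≈ 1.0977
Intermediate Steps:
t(Y) = -3
L(H) = √H*(-3 + H)*(4 + H) (L(H) = ((-3 + H)*(4 + H))*√H = √H*(-3 + H)*(4 + H))
u(I, r) = -45*I
(169 + u(9, L(4)))/(214 - 429) = (169 - 45*9)/(214 - 429) = (169 - 405)/(-215) = -236*(-1/215) = 236/215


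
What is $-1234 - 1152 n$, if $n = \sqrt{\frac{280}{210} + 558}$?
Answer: $-1234 - 384 \sqrt{5034} \approx -28479.0$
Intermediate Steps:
$n = \frac{\sqrt{5034}}{3}$ ($n = \sqrt{280 \cdot \frac{1}{210} + 558} = \sqrt{\frac{4}{3} + 558} = \sqrt{\frac{1678}{3}} = \frac{\sqrt{5034}}{3} \approx 23.65$)
$-1234 - 1152 n = -1234 - 1152 \frac{\sqrt{5034}}{3} = -1234 - 384 \sqrt{5034}$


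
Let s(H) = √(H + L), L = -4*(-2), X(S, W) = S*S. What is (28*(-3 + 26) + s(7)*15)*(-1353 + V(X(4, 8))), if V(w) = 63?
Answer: -830760 - 19350*√15 ≈ -9.0570e+5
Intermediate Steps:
X(S, W) = S²
L = 8
s(H) = √(8 + H) (s(H) = √(H + 8) = √(8 + H))
(28*(-3 + 26) + s(7)*15)*(-1353 + V(X(4, 8))) = (28*(-3 + 26) + √(8 + 7)*15)*(-1353 + 63) = (28*23 + √15*15)*(-1290) = (644 + 15*√15)*(-1290) = -830760 - 19350*√15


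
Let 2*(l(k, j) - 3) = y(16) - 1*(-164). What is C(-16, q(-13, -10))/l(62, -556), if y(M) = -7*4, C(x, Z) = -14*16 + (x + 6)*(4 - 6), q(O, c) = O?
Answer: -204/71 ≈ -2.8732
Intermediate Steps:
C(x, Z) = -236 - 2*x (C(x, Z) = -224 + (6 + x)*(-2) = -224 + (-12 - 2*x) = -236 - 2*x)
y(M) = -28
l(k, j) = 71 (l(k, j) = 3 + (-28 - 1*(-164))/2 = 3 + (-28 + 164)/2 = 3 + (½)*136 = 3 + 68 = 71)
C(-16, q(-13, -10))/l(62, -556) = (-236 - 2*(-16))/71 = (-236 + 32)*(1/71) = -204*1/71 = -204/71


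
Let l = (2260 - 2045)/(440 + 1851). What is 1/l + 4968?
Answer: 1070411/215 ≈ 4978.7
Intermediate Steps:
l = 215/2291 ≈ 0.093845
1/l + 4968 = 1/(215/2291) + 4968 = 2291/215 + 4968 = 1070411/215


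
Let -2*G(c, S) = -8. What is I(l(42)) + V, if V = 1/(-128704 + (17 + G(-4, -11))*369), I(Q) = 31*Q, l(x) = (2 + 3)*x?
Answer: 787417049/120955 ≈ 6510.0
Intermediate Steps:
l(x) = 5*x
G(c, S) = 4 (G(c, S) = -½*(-8) = 4)
V = -1/120955 (V = 1/(-128704 + (17 + 4)*369) = 1/(-128704 + 21*369) = 1/(-128704 + 7749) = 1/(-120955) = -1/120955 ≈ -8.2675e-6)
I(l(42)) + V = 31*(5*42) - 1/120955 = 31*210 - 1/120955 = 6510 - 1/120955 = 787417049/120955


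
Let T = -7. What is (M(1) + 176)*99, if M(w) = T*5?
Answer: 13959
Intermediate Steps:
M(w) = -35 (M(w) = -7*5 = -35)
(M(1) + 176)*99 = (-35 + 176)*99 = 141*99 = 13959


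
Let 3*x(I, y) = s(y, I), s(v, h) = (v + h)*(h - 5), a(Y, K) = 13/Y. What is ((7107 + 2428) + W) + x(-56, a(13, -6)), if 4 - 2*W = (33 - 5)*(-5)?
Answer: 32176/3 ≈ 10725.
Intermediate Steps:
W = 72 (W = 2 - (33 - 5)*(-5)/2 = 2 - 14*(-5) = 2 - ½*(-140) = 2 + 70 = 72)
s(v, h) = (-5 + h)*(h + v) (s(v, h) = (h + v)*(-5 + h) = (-5 + h)*(h + v))
x(I, y) = -5*I/3 - 5*y/3 + I²/3 + I*y/3 (x(I, y) = (I² - 5*I - 5*y + I*y)/3 = -5*I/3 - 5*y/3 + I²/3 + I*y/3)
((7107 + 2428) + W) + x(-56, a(13, -6)) = ((7107 + 2428) + 72) + (-5/3*(-56) - 65/(3*13) + (⅓)*(-56)² + (⅓)*(-56)*(13/13)) = (9535 + 72) + (280/3 - 65/(3*13) + (⅓)*3136 + (⅓)*(-56)*(13*(1/13))) = 9607 + (280/3 - 5/3*1 + 3136/3 + (⅓)*(-56)*1) = 9607 + (280/3 - 5/3 + 3136/3 - 56/3) = 9607 + 3355/3 = 32176/3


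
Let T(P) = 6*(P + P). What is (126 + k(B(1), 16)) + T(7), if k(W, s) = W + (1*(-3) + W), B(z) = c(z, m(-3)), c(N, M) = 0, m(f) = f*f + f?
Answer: 207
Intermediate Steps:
m(f) = f + f² (m(f) = f² + f = f + f²)
B(z) = 0
T(P) = 12*P (T(P) = 6*(2*P) = 12*P)
k(W, s) = -3 + 2*W (k(W, s) = W + (-3 + W) = -3 + 2*W)
(126 + k(B(1), 16)) + T(7) = (126 + (-3 + 2*0)) + 12*7 = (126 + (-3 + 0)) + 84 = (126 - 3) + 84 = 123 + 84 = 207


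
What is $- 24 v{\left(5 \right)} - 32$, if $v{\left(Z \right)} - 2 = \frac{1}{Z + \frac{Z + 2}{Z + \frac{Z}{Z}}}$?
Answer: $- \frac{3104}{37} \approx -83.892$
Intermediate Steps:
$v{\left(Z \right)} = 2 + \frac{1}{Z + \frac{2 + Z}{1 + Z}}$ ($v{\left(Z \right)} = 2 + \frac{1}{Z + \frac{Z + 2}{Z + \frac{Z}{Z}}} = 2 + \frac{1}{Z + \frac{2 + Z}{Z + 1}} = 2 + \frac{1}{Z + \frac{2 + Z}{1 + Z}}$)
$- 24 v{\left(5 \right)} - 32 = - 24 \frac{5 + 2 \cdot 5^{2} + 5 \cdot 5}{2 + 5^{2} + 2 \cdot 5} - 32 = - 24 \frac{5 + 2 \cdot 25 + 25}{2 + 25 + 10} - 32 = - 24 \frac{5 + 50 + 25}{37} - 32 = - 24 \cdot \frac{1}{37} \cdot 80 - 32 = \left(-24\right) \frac{80}{37} - 32 = - \frac{1920}{37} - 32 = - \frac{3104}{37}$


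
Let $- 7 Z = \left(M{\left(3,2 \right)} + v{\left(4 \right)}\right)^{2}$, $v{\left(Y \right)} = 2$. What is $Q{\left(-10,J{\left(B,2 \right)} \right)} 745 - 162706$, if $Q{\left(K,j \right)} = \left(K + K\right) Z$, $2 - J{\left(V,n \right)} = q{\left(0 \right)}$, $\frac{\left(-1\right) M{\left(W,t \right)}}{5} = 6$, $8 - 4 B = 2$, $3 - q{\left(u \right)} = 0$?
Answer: $1506094$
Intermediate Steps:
$q{\left(u \right)} = 3$ ($q{\left(u \right)} = 3 - 0 = 3 + 0 = 3$)
$B = \frac{3}{2}$ ($B = 2 - \frac{1}{2} = \frac{3}{2} \approx 1.5$)
$M{\left(W,t \right)} = -30$ ($M{\left(W,t \right)} = \left(-5\right) 6 = -30$)
$J{\left(V,n \right)} = -1$ ($J{\left(V,n \right)} = 2 - 3 = -1$)
$Z = -112$ ($Z = - \frac{\left(-30 + 2\right)^{2}}{7} = - \frac{\left(-28\right)^{2}}{7} = \left(- \frac{1}{7}\right) 784 = -112$)
$Q{\left(K,j \right)} = - 224 K$ ($Q{\left(K,j \right)} = \left(K + K\right) \left(-112\right) = 2 K \left(-112\right) = - 224 K$)
$Q{\left(-10,J{\left(B,2 \right)} \right)} 745 - 162706 = \left(-224\right) \left(-10\right) 745 - 162706 = 2240 \cdot 745 - 162706 = 1668800 - 162706 = 1506094$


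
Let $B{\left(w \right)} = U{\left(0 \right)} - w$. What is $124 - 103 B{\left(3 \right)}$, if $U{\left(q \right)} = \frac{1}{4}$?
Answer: $\frac{1629}{4} \approx 407.25$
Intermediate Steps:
$U{\left(q \right)} = \frac{1}{4}$
$B{\left(w \right)} = \frac{1}{4} - w$
$124 - 103 B{\left(3 \right)} = 124 - 103 \left(\frac{1}{4} - 3\right) = 124 - - \frac{1133}{4} = 124 + \frac{1133}{4} = \frac{1629}{4}$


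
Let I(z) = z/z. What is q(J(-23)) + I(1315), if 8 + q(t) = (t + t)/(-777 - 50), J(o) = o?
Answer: -5743/827 ≈ -6.9444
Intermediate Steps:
I(z) = 1
q(t) = -8 - 2*t/827 (q(t) = -8 + (t + t)/(-777 - 50) = -8 + (2*t)/(-827) = -8 + (2*t)*(-1/827) = -8 - 2*t/827)
q(J(-23)) + I(1315) = (-8 - 2/827*(-23)) + 1 = (-8 + 46/827) + 1 = -6570/827 + 1 = -5743/827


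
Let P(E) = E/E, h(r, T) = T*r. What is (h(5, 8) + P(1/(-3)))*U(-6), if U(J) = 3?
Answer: 123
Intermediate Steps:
P(E) = 1
(h(5, 8) + P(1/(-3)))*U(-6) = (8*5 + 1)*3 = (40 + 1)*3 = 41*3 = 123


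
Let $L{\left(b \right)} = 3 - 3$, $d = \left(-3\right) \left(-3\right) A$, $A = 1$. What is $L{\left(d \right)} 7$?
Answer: $0$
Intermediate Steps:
$d = 9$ ($d = \left(-3\right) \left(-3\right) 1 = 9 \cdot 1 = 9$)
$L{\left(b \right)} = 0$
$L{\left(d \right)} 7 = 0 \cdot 7 = 0$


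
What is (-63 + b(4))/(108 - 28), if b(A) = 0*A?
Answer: -63/80 ≈ -0.78750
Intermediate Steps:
b(A) = 0
(-63 + b(4))/(108 - 28) = (-63 + 0)/(108 - 28) = -63/80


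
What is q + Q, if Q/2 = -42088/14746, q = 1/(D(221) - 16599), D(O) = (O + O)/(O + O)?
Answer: -698583997/122377054 ≈ -5.7085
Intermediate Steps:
D(O) = 1 (D(O) = (2*O)/((2*O)) = (2*O)*(1/(2*O)) = 1)
q = -1/16598 (q = 1/(1 - 16599) = 1/(-16598) = -1/16598 ≈ -6.0248e-5)
Q = -42088/7373 (Q = 2*(-42088/14746) = 2*(-42088*1/14746) = 2*(-21044/7373) = -42088/7373 ≈ -5.7084)
q + Q = -1/16598 - 42088/7373 = -698583997/122377054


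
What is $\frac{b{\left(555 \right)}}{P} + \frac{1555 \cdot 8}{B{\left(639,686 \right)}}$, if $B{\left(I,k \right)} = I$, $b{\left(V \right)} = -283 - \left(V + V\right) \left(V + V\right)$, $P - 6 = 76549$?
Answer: $\frac{2702483}{801945} \approx 3.3699$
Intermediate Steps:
$P = 76555$ ($P = 6 + 76549 = 76555$)
$b{\left(V \right)} = -283 - 4 V^{2}$ ($b{\left(V \right)} = -283 - 2 V 2 V = -283 - 4 V^{2}$)
$\frac{b{\left(555 \right)}}{P} + \frac{1555 \cdot 8}{B{\left(639,686 \right)}} = \frac{-283 - 4 \cdot 555^{2}}{76555} + \frac{1555 \cdot 8}{639} = \left(-283 - 1232100\right) \frac{1}{76555} + 12440 \cdot \frac{1}{639} = \left(-283 - 1232100\right) \frac{1}{76555} + \frac{12440}{639} = \left(-1232383\right) \frac{1}{76555} + \frac{12440}{639} = - \frac{20203}{1255} + \frac{12440}{639} = \frac{2702483}{801945}$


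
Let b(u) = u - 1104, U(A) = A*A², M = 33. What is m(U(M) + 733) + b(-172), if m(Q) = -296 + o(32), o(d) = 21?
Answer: -1551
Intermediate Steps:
U(A) = A³
b(u) = -1104 + u
m(Q) = -275 (m(Q) = -296 + 21 = -275)
m(U(M) + 733) + b(-172) = -275 + (-1104 - 172) = -275 - 1276 = -1551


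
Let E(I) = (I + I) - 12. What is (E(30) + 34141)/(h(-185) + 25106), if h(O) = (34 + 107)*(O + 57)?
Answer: 34189/7058 ≈ 4.8440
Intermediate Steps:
E(I) = -12 + 2*I (E(I) = 2*I - 12 = -12 + 2*I)
h(O) = 8037 + 141*O (h(O) = 141*(57 + O) = 8037 + 141*O)
(E(30) + 34141)/(h(-185) + 25106) = ((-12 + 2*30) + 34141)/((8037 + 141*(-185)) + 25106) = ((-12 + 60) + 34141)/((8037 - 26085) + 25106) = (48 + 34141)/(-18048 + 25106) = 34189/7058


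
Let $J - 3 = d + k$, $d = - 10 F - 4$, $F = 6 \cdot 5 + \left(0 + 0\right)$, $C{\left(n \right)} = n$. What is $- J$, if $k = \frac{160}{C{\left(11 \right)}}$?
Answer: $\frac{3151}{11} \approx 286.45$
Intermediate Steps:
$F = 30$ ($F = 30 + 0 = 30$)
$d = -304$ ($d = \left(-10\right) 30 - 4 = -300 - 4 = -304$)
$k = \frac{160}{11} \approx 14.545$
$J = - \frac{3151}{11}$ ($J = 3 + \left(-304 + \frac{160}{11}\right) = 3 - \frac{3184}{11} = - \frac{3151}{11} \approx -286.45$)
$- J = \left(-1\right) \left(- \frac{3151}{11}\right) = \frac{3151}{11}$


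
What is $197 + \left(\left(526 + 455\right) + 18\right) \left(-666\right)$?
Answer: $-665137$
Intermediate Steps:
$197 + \left(\left(526 + 455\right) + 18\right) \left(-666\right) = 197 + \left(981 + 18\right) \left(-666\right) = 197 + 999 \left(-666\right) = 197 - 665334 = -665137$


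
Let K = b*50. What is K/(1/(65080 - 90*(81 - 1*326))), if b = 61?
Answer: 265746500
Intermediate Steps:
K = 3050 (K = 61*50 = 3050)
K/(1/(65080 - 90*(81 - 1*326))) = 3050/(1/(65080 - 90*(81 - 1*326))) = 3050/(1/(65080 - 90*(81 - 326))) = 3050/(1/(65080 - 90*(-245))) = 3050/(1/(65080 + 22050)) = 3050/(1/87130) = 3050*87130 = 265746500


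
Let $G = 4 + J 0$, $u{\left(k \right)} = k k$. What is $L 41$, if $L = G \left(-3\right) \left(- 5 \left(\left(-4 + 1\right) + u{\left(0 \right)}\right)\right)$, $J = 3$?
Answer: $-7380$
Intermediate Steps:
$u{\left(k \right)} = k^{2}$
$G = 4$ ($G = 4 + 3 \cdot 0 = 4 + 0 = 4$)
$L = -180$ ($L = 4 \left(-3\right) \left(- 5 \left(\left(-4 + 1\right) + 0^{2}\right)\right) = - 12 \left(- 5 \left(-3 + 0\right)\right) = - 12 \left(\left(-5\right) \left(-3\right)\right) = \left(-12\right) 15 = -180$)
$L 41 = \left(-180\right) 41 = -7380$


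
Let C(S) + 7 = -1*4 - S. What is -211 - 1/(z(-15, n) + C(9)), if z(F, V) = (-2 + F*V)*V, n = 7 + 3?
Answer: -324939/1540 ≈ -211.00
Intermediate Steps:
n = 10
z(F, V) = V*(-2 + F*V)
C(S) = -11 - S (C(S) = -7 + (-1*4 - S) = -7 + (-4 - S) = -11 - S)
-211 - 1/(z(-15, n) + C(9)) = -211 - 1/(10*(-2 - 15*10) + (-11 - 1*9)) = -211 - 1/(10*(-2 - 150) + (-11 - 9)) = -211 - 1/(10*(-152) - 20) = -211 - 1/(-1520 - 20) = -211 - 1/(-1540) = -211 - 1*(-1/1540) = -211 + 1/1540 = -324939/1540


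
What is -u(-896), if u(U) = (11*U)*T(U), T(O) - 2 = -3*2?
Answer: -39424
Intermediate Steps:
T(O) = -4 (T(O) = 2 - 3*2 = 2 - 6 = -4)
u(U) = -44*U (u(U) = (11*U)*(-4) = -44*U)
-u(-896) = -(-44)*(-896) = -1*39424 = -39424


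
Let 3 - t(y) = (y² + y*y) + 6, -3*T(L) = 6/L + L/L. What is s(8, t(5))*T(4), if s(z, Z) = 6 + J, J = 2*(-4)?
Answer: 5/3 ≈ 1.6667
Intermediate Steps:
J = -8
T(L) = -⅓ - 2/L (T(L) = -(6/L + L/L)/3 = -(6/L + 1)/3 = -(1 + 6/L)/3 = -⅓ - 2/L)
t(y) = -3 - 2*y² (t(y) = 3 - ((y² + y*y) + 6) = 3 - ((y² + y²) + 6) = 3 - (2*y² + 6) = 3 - (6 + 2*y²) = 3 + (-6 - 2*y²) = -3 - 2*y²)
s(z, Z) = -2 (s(z, Z) = 6 - 8 = -2)
s(8, t(5))*T(4) = -2*(-6 - 1*4)/(3*4) = -2*(-6 - 4)/(3*4) = -2*(-10)/(3*4) = -2*(-⅚) = 5/3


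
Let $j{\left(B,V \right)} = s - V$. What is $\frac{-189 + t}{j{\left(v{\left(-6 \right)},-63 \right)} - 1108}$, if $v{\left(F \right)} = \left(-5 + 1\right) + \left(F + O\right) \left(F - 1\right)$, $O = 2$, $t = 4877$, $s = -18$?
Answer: $- \frac{4688}{1063} \approx -4.4102$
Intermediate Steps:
$v{\left(F \right)} = -4 + \left(-1 + F\right) \left(2 + F\right)$ ($v{\left(F \right)} = \left(-5 + 1\right) + \left(F + 2\right) \left(F - 1\right) = -4 + \left(2 + F\right) \left(-1 + F\right) = -4 + \left(-1 + F\right) \left(2 + F\right)$)
$j{\left(B,V \right)} = -18 - V$
$\frac{-189 + t}{j{\left(v{\left(-6 \right)},-63 \right)} - 1108} = \frac{-189 + 4877}{\left(-18 - -63\right) - 1108} = \frac{4688}{\left(-18 + 63\right) - 1108} = \frac{4688}{45 - 1108} = \frac{4688}{-1063} = 4688 \left(- \frac{1}{1063}\right) = - \frac{4688}{1063}$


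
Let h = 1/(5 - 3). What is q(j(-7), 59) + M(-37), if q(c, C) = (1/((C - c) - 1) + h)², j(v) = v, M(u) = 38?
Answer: 646689/16900 ≈ 38.266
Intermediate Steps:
h = ½ (h = 1/2 = ½ ≈ 0.50000)
q(c, C) = (½ + 1/(-1 + C - c))² (q(c, C) = (1/((C - c) - 1) + ½)² = (1/(-1 + C - c) + ½)² = (½ + 1/(-1 + C - c))²)
q(j(-7), 59) + M(-37) = (1 + 59 - 1*(-7))²/(4*(1 - 7 - 1*59)²) + 38 = (1 + 59 + 7)²/(4*(1 - 7 - 59)²) + 38 = (¼)*67²/(-65)² + 38 = (¼)*4489*(1/4225) + 38 = 4489/16900 + 38 = 646689/16900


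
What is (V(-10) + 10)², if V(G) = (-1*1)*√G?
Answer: (10 - I*√10)² ≈ 90.0 - 63.246*I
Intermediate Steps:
V(G) = -√G
(V(-10) + 10)² = (-√(-10) + 10)² = (-I*√10 + 10)² = (10 - I*√10)²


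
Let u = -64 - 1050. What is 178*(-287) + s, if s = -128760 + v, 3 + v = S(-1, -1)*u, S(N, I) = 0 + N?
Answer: -178735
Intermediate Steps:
S(N, I) = N
u = -1114
v = 1111 (v = -3 - 1*(-1114) = -3 + 1114 = 1111)
s = -127649 (s = -128760 + 1111 = -127649)
178*(-287) + s = 178*(-287) - 127649 = -51086 - 127649 = -178735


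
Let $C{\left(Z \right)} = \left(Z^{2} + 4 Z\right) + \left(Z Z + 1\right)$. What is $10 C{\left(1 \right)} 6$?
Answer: $420$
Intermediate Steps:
$C{\left(Z \right)} = 1 + 2 Z^{2} + 4 Z$ ($C{\left(Z \right)} = \left(Z^{2} + 4 Z\right) + \left(Z^{2} + 1\right) = \left(Z^{2} + 4 Z\right) + \left(1 + Z^{2}\right) = 1 + 2 Z^{2} + 4 Z$)
$10 C{\left(1 \right)} 6 = 10 \left(1 + 2 \cdot 1^{2} + 4 \cdot 1\right) 6 = 10 \left(1 + 2 \cdot 1 + 4\right) 6 = 10 \left(1 + 2 + 4\right) 6 = 10 \cdot 7 \cdot 6 = 70 \cdot 6 = 420$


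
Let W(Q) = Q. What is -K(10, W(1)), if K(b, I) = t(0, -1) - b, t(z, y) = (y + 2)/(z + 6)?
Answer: 59/6 ≈ 9.8333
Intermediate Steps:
t(z, y) = (2 + y)/(6 + z)
K(b, I) = ⅙ - b (K(b, I) = (2 - 1)/(6 + 0) - b = 1/6 - b = (⅙)*1 - b = ⅙ - b)
-K(10, W(1)) = -(⅙ - 1*10) = -(⅙ - 10) = -1*(-59/6) = 59/6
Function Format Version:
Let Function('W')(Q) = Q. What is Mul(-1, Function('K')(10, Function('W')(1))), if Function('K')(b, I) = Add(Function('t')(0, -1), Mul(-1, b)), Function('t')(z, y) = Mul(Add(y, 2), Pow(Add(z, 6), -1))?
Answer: Rational(59, 6) ≈ 9.8333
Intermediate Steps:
Function('t')(z, y) = Mul(Pow(Add(6, z), -1), Add(2, y)) (Function('t')(z, y) = Mul(Add(2, y), Pow(Add(6, z), -1)) = Mul(Pow(Add(6, z), -1), Add(2, y)))
Function('K')(b, I) = Add(Rational(1, 6), Mul(-1, b)) (Function('K')(b, I) = Add(Mul(Pow(Add(6, 0), -1), Add(2, -1)), Mul(-1, b)) = Add(Mul(Pow(6, -1), 1), Mul(-1, b)) = Add(Mul(Rational(1, 6), 1), Mul(-1, b)) = Add(Rational(1, 6), Mul(-1, b)))
Mul(-1, Function('K')(10, Function('W')(1))) = Mul(-1, Add(Rational(1, 6), Mul(-1, 10))) = Mul(-1, Add(Rational(1, 6), -10)) = Mul(-1, Rational(-59, 6)) = Rational(59, 6)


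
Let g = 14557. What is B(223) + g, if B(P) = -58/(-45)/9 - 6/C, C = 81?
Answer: 5895613/405 ≈ 14557.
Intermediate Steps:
B(P) = 28/405 (B(P) = -58/(-45)/9 - 6/81 = -58*(-1/45)*(⅑) - 6*1/81 = (58/45)*(⅑) - 2/27 = 58/405 - 2/27 = 28/405)
B(223) + g = 28/405 + 14557 = 5895613/405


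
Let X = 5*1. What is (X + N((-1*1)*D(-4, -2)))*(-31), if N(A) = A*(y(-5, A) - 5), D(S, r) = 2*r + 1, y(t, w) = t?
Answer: 775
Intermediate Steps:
X = 5
D(S, r) = 1 + 2*r
N(A) = -10*A (N(A) = A*(-5 - 5) = A*(-10) = -10*A)
(X + N((-1*1)*D(-4, -2)))*(-31) = (5 - 10*(-1*1)*(1 + 2*(-2)))*(-31) = (5 - (-10)*(1 - 4))*(-31) = (5 - (-10)*(-3))*(-31) = (5 - 10*3)*(-31) = (5 - 30)*(-31) = -25*(-31) = 775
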